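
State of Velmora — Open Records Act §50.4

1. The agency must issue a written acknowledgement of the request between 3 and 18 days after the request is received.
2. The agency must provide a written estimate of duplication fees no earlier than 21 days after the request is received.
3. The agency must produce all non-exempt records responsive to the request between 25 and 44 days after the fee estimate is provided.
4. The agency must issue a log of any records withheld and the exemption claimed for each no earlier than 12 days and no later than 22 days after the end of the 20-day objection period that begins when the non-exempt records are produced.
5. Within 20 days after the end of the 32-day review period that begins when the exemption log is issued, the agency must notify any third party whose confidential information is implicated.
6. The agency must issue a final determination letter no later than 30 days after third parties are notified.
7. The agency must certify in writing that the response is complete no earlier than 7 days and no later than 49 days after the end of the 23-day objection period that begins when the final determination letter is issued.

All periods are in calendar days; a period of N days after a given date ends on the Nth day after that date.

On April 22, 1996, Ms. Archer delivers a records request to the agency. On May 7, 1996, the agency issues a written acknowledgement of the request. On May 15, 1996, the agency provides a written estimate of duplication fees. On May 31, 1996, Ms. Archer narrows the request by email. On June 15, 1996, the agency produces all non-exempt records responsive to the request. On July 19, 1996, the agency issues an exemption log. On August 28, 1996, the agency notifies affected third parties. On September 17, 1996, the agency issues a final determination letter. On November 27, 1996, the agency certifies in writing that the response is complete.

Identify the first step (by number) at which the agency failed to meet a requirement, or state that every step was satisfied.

None — every step was satisfied

(1) the permitted window runs from April 22, 1996 + 3 = April 25, 1996 to April 22, 1996 + 18 = May 10, 1996; May 7, 1996 falls inside that range.
(2) permitted from April 22, 1996 + 21 days = May 13, 1996 onward; done May 15, 1996, after the minimum wait.
(3) the permitted window runs from May 15, 1996 + 25 = June 9, 1996 to May 15, 1996 + 44 = June 28, 1996; done June 15, 1996, which is between those dates.
(4) the permitted window runs from July 5, 1996 + 12 = July 17, 1996 to July 5, 1996 + 22 = July 27, 1996; done July 19, 1996 — within the window.
(5) due by August 20, 1996 + 20 days = September 9, 1996; completed August 28, 1996, before the deadline.
(6) due by August 28, 1996 + 30 days = September 27, 1996; completed September 17, 1996, before the deadline.
(7) the permitted window runs from October 10, 1996 + 7 = October 17, 1996 to October 10, 1996 + 49 = November 28, 1996; done November 27, 1996 — within the window.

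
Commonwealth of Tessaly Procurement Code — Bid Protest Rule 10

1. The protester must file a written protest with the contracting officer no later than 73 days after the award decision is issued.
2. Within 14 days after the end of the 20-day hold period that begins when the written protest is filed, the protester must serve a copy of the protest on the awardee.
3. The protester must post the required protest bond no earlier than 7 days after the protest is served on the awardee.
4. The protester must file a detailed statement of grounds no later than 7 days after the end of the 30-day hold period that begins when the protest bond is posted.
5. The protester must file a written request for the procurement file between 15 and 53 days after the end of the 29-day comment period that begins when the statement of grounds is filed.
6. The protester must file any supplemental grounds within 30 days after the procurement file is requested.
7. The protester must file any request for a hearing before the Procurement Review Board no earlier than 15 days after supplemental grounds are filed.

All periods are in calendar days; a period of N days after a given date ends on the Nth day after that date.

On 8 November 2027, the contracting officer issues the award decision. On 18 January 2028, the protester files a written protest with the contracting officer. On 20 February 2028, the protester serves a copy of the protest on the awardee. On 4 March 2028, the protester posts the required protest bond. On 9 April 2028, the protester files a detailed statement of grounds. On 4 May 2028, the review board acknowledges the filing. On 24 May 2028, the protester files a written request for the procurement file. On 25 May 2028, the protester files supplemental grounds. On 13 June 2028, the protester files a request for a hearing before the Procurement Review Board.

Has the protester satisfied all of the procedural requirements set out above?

(1) due by 8 November 2027 + 73 days = 20 January 2028; done 18 January 2028 — timely.
(2) due by 7 February 2028 + 14 days = 21 February 2028; done 20 February 2028 — timely.
(3) permitted from 20 February 2028 + 7 days = 27 February 2028 onward; done 4 March 2028, after the minimum wait.
(4) due by 3 April 2028 + 7 days = 10 April 2028; completed 9 April 2028, before the deadline.
(5) the permitted window runs from 8 May 2028 + 15 = 23 May 2028 to 8 May 2028 + 53 = 30 June 2028; 24 May 2028 falls inside that range.
(6) due by 24 May 2028 + 30 days = 23 June 2028; completed 25 May 2028, before the deadline.
(7) permitted from 25 May 2028 + 15 days = 9 June 2028 onward; done 13 June 2028 — permitted.

Yes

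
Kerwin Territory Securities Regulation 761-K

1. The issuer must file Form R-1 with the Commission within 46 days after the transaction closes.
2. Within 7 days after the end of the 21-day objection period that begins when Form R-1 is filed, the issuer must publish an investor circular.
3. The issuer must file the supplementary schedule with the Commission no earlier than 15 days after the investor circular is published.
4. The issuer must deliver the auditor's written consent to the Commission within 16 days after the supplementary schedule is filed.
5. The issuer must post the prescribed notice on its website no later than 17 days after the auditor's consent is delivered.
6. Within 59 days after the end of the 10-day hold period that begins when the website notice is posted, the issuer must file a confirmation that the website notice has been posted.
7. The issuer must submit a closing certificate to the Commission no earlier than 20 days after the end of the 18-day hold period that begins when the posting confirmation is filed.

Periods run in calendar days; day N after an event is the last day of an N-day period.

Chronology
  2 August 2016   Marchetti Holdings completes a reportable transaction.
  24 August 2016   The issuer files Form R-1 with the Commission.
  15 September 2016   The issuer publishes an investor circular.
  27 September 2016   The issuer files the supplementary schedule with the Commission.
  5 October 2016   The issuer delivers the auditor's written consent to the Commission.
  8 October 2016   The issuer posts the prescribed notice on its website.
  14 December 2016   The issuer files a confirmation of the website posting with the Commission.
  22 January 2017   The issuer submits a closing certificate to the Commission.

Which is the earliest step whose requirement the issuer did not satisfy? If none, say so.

Step 3

Step 1 — counting 46 days from 2 August 2016 (when the transaction closes) gives a deadline of 17 September 2016; completed 24 August 2016, before the deadline.
Step 2 — counting 7 days from 14 September 2016 (end of the 21-day objection period, which began when Form R-1 is filed on 24 August 2016) gives a deadline of 21 September 2016; 15 September 2016 is within that limit.
Step 3 — must wait 15 days from 15 September 2016 (when the investor circular is published), so not before 30 September 2016; done 27 September 2016 — 3 days too early.
That is the first point of non-compliance.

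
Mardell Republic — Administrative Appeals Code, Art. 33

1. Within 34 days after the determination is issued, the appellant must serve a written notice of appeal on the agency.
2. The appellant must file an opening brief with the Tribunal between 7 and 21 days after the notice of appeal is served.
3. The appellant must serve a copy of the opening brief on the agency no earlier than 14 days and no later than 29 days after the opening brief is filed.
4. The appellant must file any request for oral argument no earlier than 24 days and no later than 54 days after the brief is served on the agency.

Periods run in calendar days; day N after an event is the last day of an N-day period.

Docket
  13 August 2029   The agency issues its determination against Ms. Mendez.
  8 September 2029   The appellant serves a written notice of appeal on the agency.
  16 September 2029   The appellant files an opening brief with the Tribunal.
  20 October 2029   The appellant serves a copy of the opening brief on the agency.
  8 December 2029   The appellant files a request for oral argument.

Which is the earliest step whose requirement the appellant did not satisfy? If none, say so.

Step 1: 34 days after 13 August 2029 (when the determination is issued) is 16 September 2029; done 8 September 2029 — timely.
Step 2: the window is 7–21 days after 8 September 2029 (when the notice of appeal is served), so 15 September 2029 through 29 September 2029; done 16 September 2029 — within the window.
Step 3: the window is 14–29 days after 16 September 2029 (when the opening brief is filed), so 30 September 2029 through 15 October 2029; 20 October 2029 is 5 days past the end of the window.

Step 3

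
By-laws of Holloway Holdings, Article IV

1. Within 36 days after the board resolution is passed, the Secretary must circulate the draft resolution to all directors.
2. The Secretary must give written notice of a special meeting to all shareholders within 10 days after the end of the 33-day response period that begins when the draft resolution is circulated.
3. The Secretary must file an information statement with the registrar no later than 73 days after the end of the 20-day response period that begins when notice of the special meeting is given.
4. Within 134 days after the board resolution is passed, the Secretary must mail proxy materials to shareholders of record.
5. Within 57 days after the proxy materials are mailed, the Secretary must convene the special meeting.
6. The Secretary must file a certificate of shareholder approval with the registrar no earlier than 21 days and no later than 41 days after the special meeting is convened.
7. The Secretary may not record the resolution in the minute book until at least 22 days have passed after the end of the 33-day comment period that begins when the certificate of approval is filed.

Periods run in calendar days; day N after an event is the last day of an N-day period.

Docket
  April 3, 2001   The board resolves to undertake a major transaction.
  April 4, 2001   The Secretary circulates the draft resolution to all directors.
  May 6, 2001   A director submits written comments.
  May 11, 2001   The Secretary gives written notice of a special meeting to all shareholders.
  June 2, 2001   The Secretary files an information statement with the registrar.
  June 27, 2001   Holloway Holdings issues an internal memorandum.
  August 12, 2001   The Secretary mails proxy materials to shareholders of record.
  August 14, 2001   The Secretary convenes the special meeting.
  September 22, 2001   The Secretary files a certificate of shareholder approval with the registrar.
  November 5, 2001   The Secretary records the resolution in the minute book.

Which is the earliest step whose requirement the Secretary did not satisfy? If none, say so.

(1) due by April 3, 2001 + 36 days = May 9, 2001; April 4, 2001 is within that limit.
(2) due by May 7, 2001 + 10 days = May 17, 2001; May 11, 2001 is within that limit.
(3) due by May 31, 2001 + 73 days = August 12, 2001; done June 2, 2001 — timely.
(4) due by April 3, 2001 + 134 days = August 15, 2001; August 12, 2001 is within that limit.
(5) due by August 12, 2001 + 57 days = October 8, 2001; completed August 14, 2001, before the deadline.
(6) the permitted window runs from August 14, 2001 + 21 = September 4, 2001 to August 14, 2001 + 41 = September 24, 2001; done September 22, 2001 — within the window.
(7) permitted from October 25, 2001 + 22 days = November 16, 2001 onward; done November 5, 2001 — 11 days too early.
The analysis stops there.

Step 7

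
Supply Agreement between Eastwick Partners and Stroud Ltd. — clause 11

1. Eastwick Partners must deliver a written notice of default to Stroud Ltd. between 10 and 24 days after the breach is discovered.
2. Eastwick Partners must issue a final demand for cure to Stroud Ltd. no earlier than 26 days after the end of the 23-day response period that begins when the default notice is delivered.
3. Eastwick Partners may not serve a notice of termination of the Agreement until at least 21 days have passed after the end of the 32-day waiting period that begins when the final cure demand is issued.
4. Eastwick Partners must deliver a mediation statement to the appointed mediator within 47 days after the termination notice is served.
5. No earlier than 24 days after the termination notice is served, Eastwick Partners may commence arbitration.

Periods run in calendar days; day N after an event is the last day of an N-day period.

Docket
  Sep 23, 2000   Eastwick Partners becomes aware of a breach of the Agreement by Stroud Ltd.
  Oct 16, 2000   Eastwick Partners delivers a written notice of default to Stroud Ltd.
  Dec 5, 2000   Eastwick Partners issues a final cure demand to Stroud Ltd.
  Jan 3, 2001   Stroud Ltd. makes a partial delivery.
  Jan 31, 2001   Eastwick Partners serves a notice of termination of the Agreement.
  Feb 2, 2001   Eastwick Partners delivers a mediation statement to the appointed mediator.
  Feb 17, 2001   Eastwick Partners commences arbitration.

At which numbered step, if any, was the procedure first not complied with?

Step 5

Step 1: the window is 10–24 days after Sep 23, 2000 (when the breach is discovered), so Oct 3, 2000 through Oct 17, 2000; done Oct 16, 2000 — within the window.
Step 2: the earliest permitted date is 26 days after Nov 8, 2000 (end of the 23-day response period, which began when the default notice is delivered on Oct 16, 2000), i.e. Dec 4, 2000; Dec 5, 2000 is on or after that date.
Step 3: the earliest permitted date is 21 days after Jan 6, 2001 (end of the 32-day waiting period, which began when the final cure demand is issued on Dec 5, 2000), i.e. Jan 27, 2001; Jan 31, 2001 is on or after that date.
Step 4: 47 days after Jan 31, 2001 (when the termination notice is served) is Mar 19, 2001; completed Feb 2, 2001, before the deadline.
Step 5: the earliest permitted date is 24 days after Jan 31, 2001 (when the termination notice is served), i.e. Feb 24, 2001; done Feb 17, 2001 — 7 days too early.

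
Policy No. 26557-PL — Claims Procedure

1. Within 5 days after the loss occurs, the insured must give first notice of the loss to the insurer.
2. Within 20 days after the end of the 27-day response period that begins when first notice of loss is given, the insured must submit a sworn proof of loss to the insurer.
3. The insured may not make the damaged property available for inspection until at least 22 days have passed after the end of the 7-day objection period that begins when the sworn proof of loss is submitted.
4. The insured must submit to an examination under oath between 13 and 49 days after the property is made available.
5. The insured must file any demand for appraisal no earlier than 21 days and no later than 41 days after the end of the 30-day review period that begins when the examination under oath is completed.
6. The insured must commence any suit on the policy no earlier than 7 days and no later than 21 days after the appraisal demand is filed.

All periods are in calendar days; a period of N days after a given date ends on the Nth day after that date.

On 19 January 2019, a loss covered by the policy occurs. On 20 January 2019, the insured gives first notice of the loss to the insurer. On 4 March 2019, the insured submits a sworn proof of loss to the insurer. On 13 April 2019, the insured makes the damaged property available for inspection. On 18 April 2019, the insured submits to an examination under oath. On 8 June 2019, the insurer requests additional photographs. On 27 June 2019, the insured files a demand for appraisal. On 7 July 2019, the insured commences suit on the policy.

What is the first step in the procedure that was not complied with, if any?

Step 1 — counting 5 days from 19 January 2019 (when the loss occurs) gives a deadline of 24 January 2019; done 20 January 2019 — timely.
Step 2 — counting 20 days from 16 February 2019 (end of the 27-day response period, which began when first notice of loss is given on 20 January 2019) gives a deadline of 8 March 2019; 4 March 2019 is within that limit.
Step 3 — must wait 22 days from 11 March 2019 (end of the 7-day objection period, which began when the sworn proof of loss is submitted on 4 March 2019), so not before 2 April 2019; done 13 April 2019, after the minimum wait.
Step 4 — 13 and 49 days from 13 April 2019 (when the property is made available) are 26 April 2019 and 1 June 2019 respectively; 18 April 2019 is 8 days too early.
No need to go further; step 4 was not satisfied.

Step 4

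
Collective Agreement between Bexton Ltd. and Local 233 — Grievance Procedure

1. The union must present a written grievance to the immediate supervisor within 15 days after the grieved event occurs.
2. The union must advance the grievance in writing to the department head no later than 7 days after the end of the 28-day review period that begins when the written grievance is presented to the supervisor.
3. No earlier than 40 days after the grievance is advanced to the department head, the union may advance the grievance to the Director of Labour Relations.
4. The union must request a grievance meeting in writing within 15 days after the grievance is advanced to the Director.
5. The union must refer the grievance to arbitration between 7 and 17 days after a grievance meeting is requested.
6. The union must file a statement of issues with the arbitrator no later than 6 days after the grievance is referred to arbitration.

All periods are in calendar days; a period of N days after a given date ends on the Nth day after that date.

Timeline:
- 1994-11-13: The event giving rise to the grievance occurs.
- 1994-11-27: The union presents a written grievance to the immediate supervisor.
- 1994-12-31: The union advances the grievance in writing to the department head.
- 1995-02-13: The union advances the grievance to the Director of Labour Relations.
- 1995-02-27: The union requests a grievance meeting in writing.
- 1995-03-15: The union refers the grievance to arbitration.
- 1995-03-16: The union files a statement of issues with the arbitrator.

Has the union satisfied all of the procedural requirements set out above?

Yes

(1) due by 1994-11-13 + 15 days = 1994-11-28; 1994-11-27 is within that limit.
(2) due by 1994-12-25 + 7 days = 1995-01-01; completed 1994-12-31, before the deadline.
(3) permitted from 1994-12-31 + 40 days = 1995-02-09 onward; 1995-02-13 is on or after that date.
(4) due by 1995-02-13 + 15 days = 1995-02-28; 1995-02-27 is within that limit.
(5) the permitted window runs from 1995-02-27 + 7 = 1995-03-06 to 1995-02-27 + 17 = 1995-03-16; 1995-03-15 falls inside that range.
(6) due by 1995-03-15 + 6 days = 1995-03-21; completed 1995-03-16, before the deadline.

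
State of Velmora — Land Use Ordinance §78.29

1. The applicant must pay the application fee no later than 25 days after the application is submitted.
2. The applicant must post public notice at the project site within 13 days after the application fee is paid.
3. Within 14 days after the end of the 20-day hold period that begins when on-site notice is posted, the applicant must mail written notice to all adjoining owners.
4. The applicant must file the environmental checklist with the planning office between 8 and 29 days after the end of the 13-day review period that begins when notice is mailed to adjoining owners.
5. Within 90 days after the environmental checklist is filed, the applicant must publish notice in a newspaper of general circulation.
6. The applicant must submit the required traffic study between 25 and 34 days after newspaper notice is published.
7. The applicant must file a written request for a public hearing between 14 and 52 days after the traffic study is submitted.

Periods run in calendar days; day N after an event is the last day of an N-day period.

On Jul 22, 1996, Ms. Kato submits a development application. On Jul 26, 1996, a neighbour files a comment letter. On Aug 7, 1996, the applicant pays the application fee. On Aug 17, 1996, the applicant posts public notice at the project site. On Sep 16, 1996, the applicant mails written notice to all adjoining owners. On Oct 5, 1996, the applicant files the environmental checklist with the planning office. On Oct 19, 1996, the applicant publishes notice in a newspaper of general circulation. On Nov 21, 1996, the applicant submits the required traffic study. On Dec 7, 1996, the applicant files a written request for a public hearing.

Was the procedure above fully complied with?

No

Step 1 — counting 25 days from Jul 22, 1996 (when the application is submitted) gives a deadline of Aug 16, 1996; Aug 7, 1996 is within that limit.
Step 2 — counting 13 days from Aug 7, 1996 (when the application fee is paid) gives a deadline of Aug 20, 1996; Aug 17, 1996 is within that limit.
Step 3 — counting 14 days from Sep 6, 1996 (end of the 20-day hold period, which began when on-site notice is posted on Aug 17, 1996) gives a deadline of Sep 20, 1996; completed Sep 16, 1996, before the deadline.
Step 4 — 8 and 29 days from Sep 29, 1996 (end of the 13-day review period, which began when notice is mailed to adjoining owners on Sep 16, 1996) are Oct 7, 1996 and Oct 28, 1996 respectively; done Oct 5, 1996 — 2 days before the window opened.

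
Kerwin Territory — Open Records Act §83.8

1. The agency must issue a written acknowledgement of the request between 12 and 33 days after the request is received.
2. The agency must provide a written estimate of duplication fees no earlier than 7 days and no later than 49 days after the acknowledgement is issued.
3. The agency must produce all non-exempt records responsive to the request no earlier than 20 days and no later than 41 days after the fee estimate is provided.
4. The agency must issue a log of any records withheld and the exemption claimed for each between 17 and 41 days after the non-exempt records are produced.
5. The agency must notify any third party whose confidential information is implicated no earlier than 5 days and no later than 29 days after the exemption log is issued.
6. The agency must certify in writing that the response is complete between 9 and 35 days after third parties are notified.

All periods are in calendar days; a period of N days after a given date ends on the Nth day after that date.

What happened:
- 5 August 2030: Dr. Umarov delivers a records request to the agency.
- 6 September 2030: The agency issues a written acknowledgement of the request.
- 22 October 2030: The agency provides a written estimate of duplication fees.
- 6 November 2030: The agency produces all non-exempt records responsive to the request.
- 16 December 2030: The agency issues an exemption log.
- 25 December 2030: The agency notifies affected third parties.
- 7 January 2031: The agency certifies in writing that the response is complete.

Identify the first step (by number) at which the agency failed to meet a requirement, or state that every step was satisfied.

Step 3

Step 1: the window is 12–33 days after 5 August 2030 (when the request is received), so 17 August 2030 through 7 September 2030; done 6 September 2030, which is between those dates.
Step 2: the window is 7–49 days after 6 September 2030 (when the acknowledgement is issued), so 13 September 2030 through 25 October 2030; 22 October 2030 falls inside that range.
Step 3: the window is 20–41 days after 22 October 2030 (when the fee estimate is provided), so 11 November 2030 through 2 December 2030; done 6 November 2030 — 5 days before the window opened.
That is the first point of non-compliance.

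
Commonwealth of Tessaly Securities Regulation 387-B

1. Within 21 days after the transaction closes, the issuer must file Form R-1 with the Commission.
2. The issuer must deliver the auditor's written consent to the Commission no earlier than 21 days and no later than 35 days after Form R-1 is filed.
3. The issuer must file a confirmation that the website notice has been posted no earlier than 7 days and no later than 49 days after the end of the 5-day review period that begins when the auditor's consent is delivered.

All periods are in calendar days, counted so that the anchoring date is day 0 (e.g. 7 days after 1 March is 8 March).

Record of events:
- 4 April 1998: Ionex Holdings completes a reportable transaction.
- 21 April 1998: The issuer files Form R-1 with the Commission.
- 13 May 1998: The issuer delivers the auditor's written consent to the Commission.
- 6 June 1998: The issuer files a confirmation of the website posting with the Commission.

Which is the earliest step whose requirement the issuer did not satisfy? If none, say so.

None — every step was satisfied

Step 1: 21 days after 4 April 1998 (when the transaction closes) is 25 April 1998; 21 April 1998 is within that limit.
Step 2: the window is 21–35 days after 21 April 1998 (when Form R-1 is filed), so 12 May 1998 through 26 May 1998; 13 May 1998 falls inside that range.
Step 3: the window is 7–49 days after 18 May 1998 (end of the 5-day review period, which began when the auditor's consent is delivered on 13 May 1998), so 25 May 1998 through 6 July 1998; done 6 June 1998 — within the window.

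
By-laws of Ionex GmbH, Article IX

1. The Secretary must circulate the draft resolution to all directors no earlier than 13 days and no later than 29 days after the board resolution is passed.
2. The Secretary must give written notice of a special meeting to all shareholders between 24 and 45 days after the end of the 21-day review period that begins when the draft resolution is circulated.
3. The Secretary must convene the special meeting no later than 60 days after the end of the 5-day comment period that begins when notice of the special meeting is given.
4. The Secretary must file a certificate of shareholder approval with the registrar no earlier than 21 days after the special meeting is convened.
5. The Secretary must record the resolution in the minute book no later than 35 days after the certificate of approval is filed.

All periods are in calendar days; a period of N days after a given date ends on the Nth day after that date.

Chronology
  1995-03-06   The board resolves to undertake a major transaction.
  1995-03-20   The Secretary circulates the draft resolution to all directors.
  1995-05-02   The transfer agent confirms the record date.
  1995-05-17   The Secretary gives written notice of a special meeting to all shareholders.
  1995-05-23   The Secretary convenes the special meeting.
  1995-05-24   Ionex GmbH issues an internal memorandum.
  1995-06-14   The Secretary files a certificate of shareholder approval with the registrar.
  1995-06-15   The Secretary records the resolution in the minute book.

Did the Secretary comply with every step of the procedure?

Yes

Step 1: the window is 13–29 days after 1995-03-06 (when the board resolution is passed), so 1995-03-19 through 1995-04-04; 1995-03-20 falls inside that range.
Step 2: the window is 24–45 days after 1995-04-10 (end of the 21-day review period, which began when the draft resolution is circulated on 1995-03-20), so 1995-05-04 through 1995-05-25; done 1995-05-17, which is between those dates.
Step 3: 60 days after 1995-05-22 (end of the 5-day comment period, which began when notice of the special meeting is given on 1995-05-17) is 1995-07-21; completed 1995-05-23, before the deadline.
Step 4: the earliest permitted date is 21 days after 1995-05-23 (when the special meeting is convened), i.e. 1995-06-13; 1995-06-14 is on or after that date.
Step 5: 35 days after 1995-06-14 (when the certificate of approval is filed) is 1995-07-19; done 1995-06-15 — timely.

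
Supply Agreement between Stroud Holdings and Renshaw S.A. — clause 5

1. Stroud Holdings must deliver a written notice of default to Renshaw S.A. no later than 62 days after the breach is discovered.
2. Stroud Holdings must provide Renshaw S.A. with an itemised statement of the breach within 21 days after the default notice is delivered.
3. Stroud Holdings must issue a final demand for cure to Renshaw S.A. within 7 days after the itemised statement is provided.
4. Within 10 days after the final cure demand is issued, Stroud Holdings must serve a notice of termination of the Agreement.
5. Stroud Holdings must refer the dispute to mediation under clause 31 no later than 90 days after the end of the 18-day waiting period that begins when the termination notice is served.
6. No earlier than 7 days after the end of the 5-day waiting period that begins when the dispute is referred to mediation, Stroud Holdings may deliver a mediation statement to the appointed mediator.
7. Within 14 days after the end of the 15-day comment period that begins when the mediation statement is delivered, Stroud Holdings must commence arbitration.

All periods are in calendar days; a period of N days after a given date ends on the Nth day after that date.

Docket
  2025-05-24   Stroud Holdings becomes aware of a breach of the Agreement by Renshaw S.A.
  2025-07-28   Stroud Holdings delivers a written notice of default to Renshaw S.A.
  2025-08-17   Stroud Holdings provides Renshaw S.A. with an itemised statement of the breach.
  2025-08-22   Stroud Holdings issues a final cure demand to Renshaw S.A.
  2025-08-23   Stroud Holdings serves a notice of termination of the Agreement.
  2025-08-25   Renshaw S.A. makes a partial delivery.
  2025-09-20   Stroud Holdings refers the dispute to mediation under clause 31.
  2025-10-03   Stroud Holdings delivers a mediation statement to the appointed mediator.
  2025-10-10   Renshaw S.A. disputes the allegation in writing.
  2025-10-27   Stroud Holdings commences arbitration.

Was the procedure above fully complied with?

(1) due by 2025-05-24 + 62 days = 2025-07-25; not done until 2025-07-28, 3 days after the deadline.

No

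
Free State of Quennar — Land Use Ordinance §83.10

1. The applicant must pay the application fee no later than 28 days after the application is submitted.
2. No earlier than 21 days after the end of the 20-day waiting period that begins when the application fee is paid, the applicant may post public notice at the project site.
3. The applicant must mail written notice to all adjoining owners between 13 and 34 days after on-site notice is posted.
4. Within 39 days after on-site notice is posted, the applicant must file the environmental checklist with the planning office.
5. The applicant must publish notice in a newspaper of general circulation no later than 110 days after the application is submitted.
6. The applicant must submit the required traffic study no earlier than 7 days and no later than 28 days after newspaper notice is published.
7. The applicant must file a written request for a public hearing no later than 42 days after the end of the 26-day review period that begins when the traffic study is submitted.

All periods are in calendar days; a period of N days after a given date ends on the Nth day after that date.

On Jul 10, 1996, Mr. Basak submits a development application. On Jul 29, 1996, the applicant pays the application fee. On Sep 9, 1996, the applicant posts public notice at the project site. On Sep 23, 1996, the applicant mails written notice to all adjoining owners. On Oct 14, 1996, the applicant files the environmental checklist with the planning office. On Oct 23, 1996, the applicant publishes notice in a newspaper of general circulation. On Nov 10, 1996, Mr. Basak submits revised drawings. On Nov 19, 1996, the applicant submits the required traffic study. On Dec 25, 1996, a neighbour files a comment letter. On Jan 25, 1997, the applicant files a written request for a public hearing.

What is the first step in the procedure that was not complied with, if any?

Step 1 — counting 28 days from Jul 10, 1996 (when the application is submitted) gives a deadline of Aug 7, 1996; done Jul 29, 1996 — timely.
Step 2 — must wait 21 days from Aug 18, 1996 (end of the 20-day waiting period, which began when the application fee is paid on Jul 29, 1996), so not before Sep 8, 1996; done Sep 9, 1996, after the minimum wait.
Step 3 — 13 and 34 days from Sep 9, 1996 (when on-site notice is posted) are Sep 22, 1996 and Oct 13, 1996 respectively; Sep 23, 1996 falls inside that range.
Step 4 — counting 39 days from Sep 9, 1996 (when on-site notice is posted) gives a deadline of Oct 18, 1996; done Oct 14, 1996 — timely.
Step 5 — counting 110 days from Jul 10, 1996 (when the application is submitted) gives a deadline of Oct 28, 1996; Oct 23, 1996 is within that limit.
Step 6 — 7 and 28 days from Oct 23, 1996 (when newspaper notice is published) are Oct 30, 1996 and Nov 20, 1996 respectively; Nov 19, 1996 falls inside that range.
Step 7 — counting 42 days from Dec 15, 1996 (end of the 26-day review period, which began when the traffic study is submitted on Nov 19, 1996) gives a deadline of Jan 26, 1997; Jan 25, 1997 is within that limit.

None — every step was satisfied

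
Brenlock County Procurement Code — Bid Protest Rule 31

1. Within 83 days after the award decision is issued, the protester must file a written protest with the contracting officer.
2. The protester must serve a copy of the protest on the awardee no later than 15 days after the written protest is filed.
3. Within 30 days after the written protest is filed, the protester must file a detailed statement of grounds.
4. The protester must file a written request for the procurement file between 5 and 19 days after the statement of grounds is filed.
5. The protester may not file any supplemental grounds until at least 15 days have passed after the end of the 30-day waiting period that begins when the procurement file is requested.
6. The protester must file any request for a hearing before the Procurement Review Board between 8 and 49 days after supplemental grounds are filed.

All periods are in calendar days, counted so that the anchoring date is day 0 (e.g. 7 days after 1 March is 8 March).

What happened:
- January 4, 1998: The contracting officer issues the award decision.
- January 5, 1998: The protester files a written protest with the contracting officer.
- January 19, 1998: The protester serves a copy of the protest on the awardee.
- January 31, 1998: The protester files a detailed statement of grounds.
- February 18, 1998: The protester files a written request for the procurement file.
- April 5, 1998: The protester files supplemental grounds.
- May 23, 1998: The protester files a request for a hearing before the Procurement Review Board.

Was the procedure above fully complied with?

Step 1: 83 days after January 4, 1998 (when the award decision is issued) is March 28, 1998; January 5, 1998 is within that limit.
Step 2: 15 days after January 5, 1998 (when the written protest is filed) is January 20, 1998; done January 19, 1998 — timely.
Step 3: 30 days after January 5, 1998 (when the written protest is filed) is February 4, 1998; January 31, 1998 is within that limit.
Step 4: the window is 5–19 days after January 31, 1998 (when the statement of grounds is filed), so February 5, 1998 through February 19, 1998; February 18, 1998 falls inside that range.
Step 5: the earliest permitted date is 15 days after March 20, 1998 (end of the 30-day waiting period, which began when the procurement file is requested on February 18, 1998), i.e. April 4, 1998; done April 5, 1998, after the minimum wait.
Step 6: the window is 8–49 days after April 5, 1998 (when supplemental grounds are filed), so April 13, 1998 through May 24, 1998; done May 23, 1998 — within the window.

Yes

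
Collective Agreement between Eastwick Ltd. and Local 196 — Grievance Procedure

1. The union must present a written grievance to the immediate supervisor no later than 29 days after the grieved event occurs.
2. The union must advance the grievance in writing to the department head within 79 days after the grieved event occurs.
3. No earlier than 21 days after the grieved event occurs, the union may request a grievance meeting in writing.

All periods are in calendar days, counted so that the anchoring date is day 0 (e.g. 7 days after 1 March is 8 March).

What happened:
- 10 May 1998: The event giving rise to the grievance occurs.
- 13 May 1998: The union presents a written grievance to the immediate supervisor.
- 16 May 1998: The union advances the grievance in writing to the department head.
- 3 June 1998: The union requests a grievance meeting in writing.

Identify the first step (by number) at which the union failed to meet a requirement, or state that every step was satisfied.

None — every step was satisfied

(1) due by 10 May 1998 + 29 days = 8 June 1998; completed 13 May 1998, before the deadline.
(2) due by 10 May 1998 + 79 days = 28 July 1998; done 16 May 1998 — timely.
(3) permitted from 10 May 1998 + 21 days = 31 May 1998 onward; done 3 June 1998, after the minimum wait.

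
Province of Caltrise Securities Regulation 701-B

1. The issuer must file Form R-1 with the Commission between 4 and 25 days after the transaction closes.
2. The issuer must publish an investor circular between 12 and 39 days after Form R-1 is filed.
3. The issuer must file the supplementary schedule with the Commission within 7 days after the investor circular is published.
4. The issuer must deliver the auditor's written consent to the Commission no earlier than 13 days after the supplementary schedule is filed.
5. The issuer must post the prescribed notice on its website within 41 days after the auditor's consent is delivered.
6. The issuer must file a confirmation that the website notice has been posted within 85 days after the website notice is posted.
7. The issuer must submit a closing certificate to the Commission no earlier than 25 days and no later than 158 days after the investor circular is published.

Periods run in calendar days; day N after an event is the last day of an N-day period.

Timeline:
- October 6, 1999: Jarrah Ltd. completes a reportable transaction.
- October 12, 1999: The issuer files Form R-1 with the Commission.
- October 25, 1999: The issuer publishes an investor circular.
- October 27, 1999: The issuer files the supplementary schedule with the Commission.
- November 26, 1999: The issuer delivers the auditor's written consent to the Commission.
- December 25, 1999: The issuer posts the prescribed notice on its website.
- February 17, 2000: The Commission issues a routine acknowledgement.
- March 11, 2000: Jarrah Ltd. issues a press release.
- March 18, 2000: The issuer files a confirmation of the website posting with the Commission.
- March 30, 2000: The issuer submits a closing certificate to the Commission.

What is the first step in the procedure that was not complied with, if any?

None — every step was satisfied

(1) the permitted window runs from October 6, 1999 + 4 = October 10, 1999 to October 6, 1999 + 25 = October 31, 1999; done October 12, 1999 — within the window.
(2) the permitted window runs from October 12, 1999 + 12 = October 24, 1999 to October 12, 1999 + 39 = November 20, 1999; done October 25, 1999 — within the window.
(3) due by October 25, 1999 + 7 days = November 1, 1999; October 27, 1999 is within that limit.
(4) permitted from October 27, 1999 + 13 days = November 9, 1999 onward; done November 26, 1999, after the minimum wait.
(5) due by November 26, 1999 + 41 days = January 6, 2000; done December 25, 1999 — timely.
(6) due by December 25, 1999 + 85 days = March 19, 2000; completed March 18, 2000, before the deadline.
(7) the permitted window runs from October 25, 1999 + 25 = November 19, 1999 to October 25, 1999 + 158 = March 31, 2000; done March 30, 2000, which is between those dates.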